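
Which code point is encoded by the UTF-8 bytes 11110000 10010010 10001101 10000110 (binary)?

Leading byte 0xF0 = 11110000 matches 11110xxx → 4-byte sequence.
Byte 1: 0xF0 = 11110000, payload 000 (3 bits).
Byte 2: 0x92 = 10010010 (10xxxxxx ✓), payload 010010.
Byte 3: 0x8D = 10001101 (10xxxxxx ✓), payload 001101.
Byte 4: 0x86 = 10000110 (10xxxxxx ✓), payload 000110.
Concatenate: 000010010001101000110 = 0x12346 (21 bits → U+12346).

U+12346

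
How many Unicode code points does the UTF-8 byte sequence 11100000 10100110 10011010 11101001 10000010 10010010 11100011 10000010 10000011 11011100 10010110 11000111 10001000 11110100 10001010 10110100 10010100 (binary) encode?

Byte at offset 0: 0xE0 = 11100000 → 3-byte char (#1). Advance 3.
Byte at offset 3: 0xE9 = 11101001 → 3-byte char (#2). Advance 3.
Byte at offset 6: 0xE3 = 11100011 → 3-byte char (#3). Advance 3.
Byte at offset 9: 0xDC = 11011100 → 2-byte char (#4). Advance 2.
Byte at offset 11: 0xC7 = 11000111 → 2-byte char (#5). Advance 2.
Byte at offset 13: 0xF4 = 11110100 → 4-byte char (#6). Advance 4.
Reached end at offset 17 after 6 code points.

6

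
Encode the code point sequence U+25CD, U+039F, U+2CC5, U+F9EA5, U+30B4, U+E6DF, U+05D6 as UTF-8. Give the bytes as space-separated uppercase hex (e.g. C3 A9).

U+25CD: 3-byte form → E2 97 8D.
U+039F: 2-byte form → CE 9F.
U+2CC5: 3-byte form → E2 B3 85.
U+F9EA5: 4-byte form → F3 B9 BA A5.
U+30B4: 3-byte form → E3 82 B4.
U+E6DF: 3-byte form → EE 9B 9F.
U+05D6: 2-byte form → D7 96.
Concatenated (20 bytes): E2 97 8D CE 9F E2 B3 85 F3 B9 BA A5 E3 82 B4 EE 9B 9F D7 96.

E2 97 8D CE 9F E2 B3 85 F3 B9 BA A5 E3 82 B4 EE 9B 9F D7 96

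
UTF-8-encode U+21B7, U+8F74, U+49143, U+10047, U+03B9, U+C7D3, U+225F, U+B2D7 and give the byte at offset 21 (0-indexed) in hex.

U+21B7 → 3-byte form E2 86 B7 at offsets 0–2.
U+8F74 → 3-byte form E8 BD B4 at offsets 3–5.
U+49143 → 4-byte form F1 89 85 83 at offsets 6–9.
U+10047 → 4-byte form F0 90 81 87 at offsets 10–13.
U+03B9 → 2-byte form CE B9 at offsets 14–15.
U+C7D3 → 3-byte form EC 9F 93 at offsets 16–18.
U+225F → 3-byte form E2 89 9F at offsets 19–21.
Offset 21 falls in char 7's range; it's byte 3 of E2 89 9F = 0x9F.

0x9F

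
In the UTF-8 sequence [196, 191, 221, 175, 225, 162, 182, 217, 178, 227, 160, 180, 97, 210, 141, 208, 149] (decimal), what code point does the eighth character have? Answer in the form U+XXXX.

U+0415

Offset 0: leading byte 0xC4 = 11000100 → 2-byte char #1 = C4 BF.
Offset 2: leading byte 0xDD = 11011101 → 2-byte char #2 = DD AF.
Offset 4: leading byte 0xE1 = 11100001 → 3-byte char #3 = E1 A2 B6.
Offset 7: leading byte 0xD9 = 11011001 → 2-byte char #4 = D9 B2.
Offset 9: leading byte 0xE3 = 11100011 → 3-byte char #5 = E3 A0 B4.
Offset 12: leading byte 0x61 = 01100001 → 1-byte char #6 = 61.
Offset 13: leading byte 0xD2 = 11010010 → 2-byte char #7 = D2 8D.
Offset 15: leading byte 0xD0 = 11010000 → 2-byte char #8 = D0 95.
Leading byte 0xD0 = 11010000 matches 110xxxxx → 2-byte sequence.
Byte 1: 0xD0 = 11010000, payload 10000 (5 bits).
Byte 2: 0x95 = 10010101 (10xxxxxx ✓), payload 010101.
Concatenate: 10000010101 = 0x415 (11 bits → U+0415).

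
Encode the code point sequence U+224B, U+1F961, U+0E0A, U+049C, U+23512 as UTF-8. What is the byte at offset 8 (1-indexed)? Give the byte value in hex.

1-indexed offset 8 is 0-indexed offset 7.
U+224B → 3-byte form E2 89 8B at offsets 0–2.
U+1F961 → 4-byte form F0 9F A5 A1 at offsets 3–6.
U+0E0A → 3-byte form E0 B8 8A at offsets 7–9.
Offset 7 falls in char 3's range; it's byte 1 of E0 B8 8A = 0xE0.

0xE0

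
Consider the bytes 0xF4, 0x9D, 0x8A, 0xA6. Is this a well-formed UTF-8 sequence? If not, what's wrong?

Leading byte 0xF4 = 11110100 → 4-byte form.
Payload = 0x11D2A6, which exceeds U+10FFFF, the maximum Unicode code point. (Leading bytes F5–FF, or F4 followed by ≥ 0x90, are invalid.)

invalid (encodes a value above U+10FFFF)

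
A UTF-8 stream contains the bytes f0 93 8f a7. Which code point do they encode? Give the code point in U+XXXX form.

U+133E7

Leading byte 0xF0 = 11110000 matches 11110xxx → 4-byte sequence.
Byte 1: 0xF0 = 11110000, payload 000 (3 bits).
Byte 2: 0x93 = 10010011 (10xxxxxx ✓), payload 010011.
Byte 3: 0x8F = 10001111 (10xxxxxx ✓), payload 001111.
Byte 4: 0xA7 = 10100111 (10xxxxxx ✓), payload 100111.
Concatenate: 000010011001111100111 = 0x133E7 (21 bits → U+133E7).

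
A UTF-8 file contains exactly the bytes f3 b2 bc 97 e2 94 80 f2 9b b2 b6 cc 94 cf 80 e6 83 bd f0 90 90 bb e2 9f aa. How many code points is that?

Byte at offset 0: 0xF3 = 11110011 → 4-byte char (#1). Advance 4.
Byte at offset 4: 0xE2 = 11100010 → 3-byte char (#2). Advance 3.
Byte at offset 7: 0xF2 = 11110010 → 4-byte char (#3). Advance 4.
Byte at offset 11: 0xCC = 11001100 → 2-byte char (#4). Advance 2.
Byte at offset 13: 0xCF = 11001111 → 2-byte char (#5). Advance 2.
Byte at offset 15: 0xE6 = 11100110 → 3-byte char (#6). Advance 3.
Byte at offset 18: 0xF0 = 11110000 → 4-byte char (#7). Advance 4.
Byte at offset 22: 0xE2 = 11100010 → 3-byte char (#8). Advance 3.
Reached end at offset 25 after 8 code points.

8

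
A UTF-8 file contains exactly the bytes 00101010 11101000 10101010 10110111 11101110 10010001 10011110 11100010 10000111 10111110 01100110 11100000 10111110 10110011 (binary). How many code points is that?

6

Byte at offset 0: 0x2A = 00101010 → 1-byte char (#1). Advance 1.
Byte at offset 1: 0xE8 = 11101000 → 3-byte char (#2). Advance 3.
Byte at offset 4: 0xEE = 11101110 → 3-byte char (#3). Advance 3.
Byte at offset 7: 0xE2 = 11100010 → 3-byte char (#4). Advance 3.
Byte at offset 10: 0x66 = 01100110 → 1-byte char (#5). Advance 1.
Byte at offset 11: 0xE0 = 11100000 → 3-byte char (#6). Advance 3.
Reached end at offset 14 after 6 code points.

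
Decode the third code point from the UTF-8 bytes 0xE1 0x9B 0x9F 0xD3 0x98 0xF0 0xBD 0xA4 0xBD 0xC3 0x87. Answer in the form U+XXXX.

U+3D93D

Offset 0: leading byte 0xE1 = 11100001 → 3-byte char #1 = E1 9B 9F.
Offset 3: leading byte 0xD3 = 11010011 → 2-byte char #2 = D3 98.
Offset 5: leading byte 0xF0 = 11110000 → 4-byte char #3 = F0 BD A4 BD.
Leading byte 0xF0 = 11110000 matches 11110xxx → 4-byte sequence.
Byte 1: 0xF0 = 11110000, payload 000 (3 bits).
Byte 2: 0xBD = 10111101 (10xxxxxx ✓), payload 111101.
Byte 3: 0xA4 = 10100100 (10xxxxxx ✓), payload 100100.
Byte 4: 0xBD = 10111101 (10xxxxxx ✓), payload 111101.
Concatenate: 000111101100100111101 = 0x3D93D (21 bits → U+3D93D).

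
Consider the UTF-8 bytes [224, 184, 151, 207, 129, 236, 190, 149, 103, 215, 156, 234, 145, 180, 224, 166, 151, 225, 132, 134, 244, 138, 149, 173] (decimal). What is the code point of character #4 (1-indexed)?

U+0067

Offset 0: leading byte 0xE0 = 11100000 → 3-byte char #1 = E0 B8 97.
Offset 3: leading byte 0xCF = 11001111 → 2-byte char #2 = CF 81.
Offset 5: leading byte 0xEC = 11101100 → 3-byte char #3 = EC BE 95.
Offset 8: leading byte 0x67 = 01100111 → 1-byte char #4 = 67.
Leading byte 0x67 = 01100111 matches 0xxxxxxx → 1-byte sequence.
Byte 1: 0x67 = 01100111, payload 1100111 (7 bits).
Concatenate: 1100111 = 0x67 (7 bits → U+0067).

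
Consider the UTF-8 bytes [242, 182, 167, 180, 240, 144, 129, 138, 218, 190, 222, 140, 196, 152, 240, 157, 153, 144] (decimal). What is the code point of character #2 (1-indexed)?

Offset 0: leading byte 0xF2 = 11110010 → 4-byte char #1 = F2 B6 A7 B4.
Offset 4: leading byte 0xF0 = 11110000 → 4-byte char #2 = F0 90 81 8A.
Leading byte 0xF0 = 11110000 matches 11110xxx → 4-byte sequence.
Byte 1: 0xF0 = 11110000, payload 000 (3 bits).
Byte 2: 0x90 = 10010000 (10xxxxxx ✓), payload 010000.
Byte 3: 0x81 = 10000001 (10xxxxxx ✓), payload 000001.
Byte 4: 0x8A = 10001010 (10xxxxxx ✓), payload 001010.
Concatenate: 000010000000001001010 = 0x1004A (21 bits → U+1004A).

U+1004A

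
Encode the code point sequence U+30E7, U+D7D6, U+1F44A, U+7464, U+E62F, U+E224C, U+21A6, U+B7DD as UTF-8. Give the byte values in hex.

E3 83 A7 ED 9F 96 F0 9F 91 8A E7 91 A4 EE 98 AF F3 A2 89 8C E2 86 A6 EB 9F 9D

U+30E7: 3-byte form → E3 83 A7.
U+D7D6: 3-byte form → ED 9F 96.
U+1F44A: 4-byte form → F0 9F 91 8A.
U+7464: 3-byte form → E7 91 A4.
U+E62F: 3-byte form → EE 98 AF.
U+E224C: 4-byte form → F3 A2 89 8C.
U+21A6: 3-byte form → E2 86 A6.
U+B7DD: 3-byte form → EB 9F 9D.
Concatenated (26 bytes): E3 83 A7 ED 9F 96 F0 9F 91 8A E7 91 A4 EE 98 AF F3 A2 89 8C E2 86 A6 EB 9F 9D.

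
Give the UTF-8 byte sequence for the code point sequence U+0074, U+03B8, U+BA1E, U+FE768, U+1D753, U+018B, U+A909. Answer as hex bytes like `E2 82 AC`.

74 CE B8 EB A8 9E F3 BE 9D A8 F0 9D 9D 93 C6 8B EA A4 89

U+0074: 1-byte form → 74.
U+03B8: 2-byte form → CE B8.
U+BA1E: 3-byte form → EB A8 9E.
U+FE768: 4-byte form → F3 BE 9D A8.
U+1D753: 4-byte form → F0 9D 9D 93.
U+018B: 2-byte form → C6 8B.
U+A909: 3-byte form → EA A4 89.
Concatenated (19 bytes): 74 CE B8 EB A8 9E F3 BE 9D A8 F0 9D 9D 93 C6 8B EA A4 89.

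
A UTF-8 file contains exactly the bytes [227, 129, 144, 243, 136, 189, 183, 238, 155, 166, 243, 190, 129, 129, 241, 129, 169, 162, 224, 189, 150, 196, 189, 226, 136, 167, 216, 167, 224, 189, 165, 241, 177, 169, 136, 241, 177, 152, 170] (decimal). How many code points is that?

12

Byte at offset 0: 0xE3 = 11100011 → 3-byte char (#1). Advance 3.
Byte at offset 3: 0xF3 = 11110011 → 4-byte char (#2). Advance 4.
Byte at offset 7: 0xEE = 11101110 → 3-byte char (#3). Advance 3.
Byte at offset 10: 0xF3 = 11110011 → 4-byte char (#4). Advance 4.
Byte at offset 14: 0xF1 = 11110001 → 4-byte char (#5). Advance 4.
Byte at offset 18: 0xE0 = 11100000 → 3-byte char (#6). Advance 3.
Byte at offset 21: 0xC4 = 11000100 → 2-byte char (#7). Advance 2.
Byte at offset 23: 0xE2 = 11100010 → 3-byte char (#8). Advance 3.
Byte at offset 26: 0xD8 = 11011000 → 2-byte char (#9). Advance 2.
Byte at offset 28: 0xE0 = 11100000 → 3-byte char (#10). Advance 3.
Byte at offset 31: 0xF1 = 11110001 → 4-byte char (#11). Advance 4.
Byte at offset 35: 0xF1 = 11110001 → 4-byte char (#12). Advance 4.
Reached end at offset 39 after 12 code points.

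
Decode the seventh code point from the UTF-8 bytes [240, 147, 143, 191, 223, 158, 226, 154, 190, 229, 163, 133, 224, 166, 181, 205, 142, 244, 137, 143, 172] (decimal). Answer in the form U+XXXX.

U+1093EC

Offset 0: leading byte 0xF0 = 11110000 → 4-byte char #1 = F0 93 8F BF.
Offset 4: leading byte 0xDF = 11011111 → 2-byte char #2 = DF 9E.
Offset 6: leading byte 0xE2 = 11100010 → 3-byte char #3 = E2 9A BE.
Offset 9: leading byte 0xE5 = 11100101 → 3-byte char #4 = E5 A3 85.
Offset 12: leading byte 0xE0 = 11100000 → 3-byte char #5 = E0 A6 B5.
Offset 15: leading byte 0xCD = 11001101 → 2-byte char #6 = CD 8E.
Offset 17: leading byte 0xF4 = 11110100 → 4-byte char #7 = F4 89 8F AC.
Leading byte 0xF4 = 11110100 matches 11110xxx → 4-byte sequence.
Byte 1: 0xF4 = 11110100, payload 100 (3 bits).
Byte 2: 0x89 = 10001001 (10xxxxxx ✓), payload 001001.
Byte 3: 0x8F = 10001111 (10xxxxxx ✓), payload 001111.
Byte 4: 0xAC = 10101100 (10xxxxxx ✓), payload 101100.
Concatenate: 100001001001111101100 = 0x1093EC (21 bits → U+1093EC).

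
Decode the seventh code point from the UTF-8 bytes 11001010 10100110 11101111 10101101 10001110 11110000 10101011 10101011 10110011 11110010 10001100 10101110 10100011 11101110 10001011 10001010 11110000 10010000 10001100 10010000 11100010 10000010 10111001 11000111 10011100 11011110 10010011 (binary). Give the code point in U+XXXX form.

U+20B9

Offset 0: leading byte 0xCA = 11001010 → 2-byte char #1 = CA A6.
Offset 2: leading byte 0xEF = 11101111 → 3-byte char #2 = EF AD 8E.
Offset 5: leading byte 0xF0 = 11110000 → 4-byte char #3 = F0 AB AB B3.
Offset 9: leading byte 0xF2 = 11110010 → 4-byte char #4 = F2 8C AE A3.
Offset 13: leading byte 0xEE = 11101110 → 3-byte char #5 = EE 8B 8A.
Offset 16: leading byte 0xF0 = 11110000 → 4-byte char #6 = F0 90 8C 90.
Offset 20: leading byte 0xE2 = 11100010 → 3-byte char #7 = E2 82 B9.
Leading byte 0xE2 = 11100010 matches 1110xxxx → 3-byte sequence.
Byte 1: 0xE2 = 11100010, payload 0010 (4 bits).
Byte 2: 0x82 = 10000010 (10xxxxxx ✓), payload 000010.
Byte 3: 0xB9 = 10111001 (10xxxxxx ✓), payload 111001.
Concatenate: 0010000010111001 = 0x20B9 (16 bits → U+20B9).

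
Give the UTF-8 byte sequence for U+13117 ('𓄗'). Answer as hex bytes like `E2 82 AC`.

U+13117 = 0x13117 = 78103 decimal. In range U+10000–U+10FFFF → 4-byte form: 11110xxx 10xxxxxx 10xxxxxx 10xxxxxx.
Binary (21 bits): 000010011000100010111.
Split 3+6+6+6: 000 | 010011 | 000100 | 010111.
Byte 1: 11110000 = 0xF0.
Byte 2: 10010011 = 0x93.
Byte 3: 10000100 = 0x84.
Byte 4: 10010111 = 0x97.

F0 93 84 97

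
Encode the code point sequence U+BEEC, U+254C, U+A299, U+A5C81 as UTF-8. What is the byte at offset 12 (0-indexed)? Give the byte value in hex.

U+BEEC → 3-byte form EB BB AC at offsets 0–2.
U+254C → 3-byte form E2 95 8C at offsets 3–5.
U+A299 → 3-byte form EA 8A 99 at offsets 6–8.
U+A5C81 → 4-byte form F2 A5 B2 81 at offsets 9–12.
Offset 12 falls in char 4's range; it's byte 4 of F2 A5 B2 81 = 0x81.

0x81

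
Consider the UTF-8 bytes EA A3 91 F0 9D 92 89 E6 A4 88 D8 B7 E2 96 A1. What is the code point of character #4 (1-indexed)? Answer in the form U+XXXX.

Offset 0: leading byte 0xEA = 11101010 → 3-byte char #1 = EA A3 91.
Offset 3: leading byte 0xF0 = 11110000 → 4-byte char #2 = F0 9D 92 89.
Offset 7: leading byte 0xE6 = 11100110 → 3-byte char #3 = E6 A4 88.
Offset 10: leading byte 0xD8 = 11011000 → 2-byte char #4 = D8 B7.
Leading byte 0xD8 = 11011000 matches 110xxxxx → 2-byte sequence.
Byte 1: 0xD8 = 11011000, payload 11000 (5 bits).
Byte 2: 0xB7 = 10110111 (10xxxxxx ✓), payload 110111.
Concatenate: 11000110111 = 0x637 (11 bits → U+0637).

U+0637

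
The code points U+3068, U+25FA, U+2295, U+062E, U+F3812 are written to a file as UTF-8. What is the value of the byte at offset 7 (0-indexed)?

U+3068 → 3-byte form E3 81 A8 at offsets 0–2.
U+25FA → 3-byte form E2 97 BA at offsets 3–5.
U+2295 → 3-byte form E2 8A 95 at offsets 6–8.
Offset 7 falls in char 3's range; it's byte 2 of E2 8A 95 = 0x8A.

0x8A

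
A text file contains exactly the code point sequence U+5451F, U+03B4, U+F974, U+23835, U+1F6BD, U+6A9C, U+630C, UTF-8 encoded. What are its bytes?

F1 94 94 9F CE B4 EF A5 B4 F0 A3 A0 B5 F0 9F 9A BD E6 AA 9C E6 8C 8C

U+5451F: 4-byte form → F1 94 94 9F.
U+03B4: 2-byte form → CE B4.
U+F974: 3-byte form → EF A5 B4.
U+23835: 4-byte form → F0 A3 A0 B5.
U+1F6BD: 4-byte form → F0 9F 9A BD.
U+6A9C: 3-byte form → E6 AA 9C.
U+630C: 3-byte form → E6 8C 8C.
Concatenated (23 bytes): F1 94 94 9F CE B4 EF A5 B4 F0 A3 A0 B5 F0 9F 9A BD E6 AA 9C E6 8C 8C.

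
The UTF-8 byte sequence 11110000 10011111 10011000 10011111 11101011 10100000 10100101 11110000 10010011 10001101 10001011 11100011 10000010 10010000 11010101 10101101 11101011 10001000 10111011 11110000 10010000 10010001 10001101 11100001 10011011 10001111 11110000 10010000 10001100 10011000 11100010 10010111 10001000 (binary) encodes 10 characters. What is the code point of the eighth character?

U+16CF

Offset 0: leading byte 0xF0 = 11110000 → 4-byte char #1 = F0 9F 98 9F.
Offset 4: leading byte 0xEB = 11101011 → 3-byte char #2 = EB A0 A5.
Offset 7: leading byte 0xF0 = 11110000 → 4-byte char #3 = F0 93 8D 8B.
Offset 11: leading byte 0xE3 = 11100011 → 3-byte char #4 = E3 82 90.
Offset 14: leading byte 0xD5 = 11010101 → 2-byte char #5 = D5 AD.
Offset 16: leading byte 0xEB = 11101011 → 3-byte char #6 = EB 88 BB.
Offset 19: leading byte 0xF0 = 11110000 → 4-byte char #7 = F0 90 91 8D.
Offset 23: leading byte 0xE1 = 11100001 → 3-byte char #8 = E1 9B 8F.
Leading byte 0xE1 = 11100001 matches 1110xxxx → 3-byte sequence.
Byte 1: 0xE1 = 11100001, payload 0001 (4 bits).
Byte 2: 0x9B = 10011011 (10xxxxxx ✓), payload 011011.
Byte 3: 0x8F = 10001111 (10xxxxxx ✓), payload 001111.
Concatenate: 0001011011001111 = 0x16CF (16 bits → U+16CF).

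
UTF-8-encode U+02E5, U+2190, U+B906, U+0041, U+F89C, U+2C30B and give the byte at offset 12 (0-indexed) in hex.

0xF0

U+02E5 → 2-byte form CB A5 at offsets 0–1.
U+2190 → 3-byte form E2 86 90 at offsets 2–4.
U+B906 → 3-byte form EB A4 86 at offsets 5–7.
U+0041 → 1-byte form 41 at offsets 8–8.
U+F89C → 3-byte form EF A2 9C at offsets 9–11.
U+2C30B → 4-byte form F0 AC 8C 8B at offsets 12–15.
Offset 12 falls in char 6's range; it's byte 1 of F0 AC 8C 8B = 0xF0.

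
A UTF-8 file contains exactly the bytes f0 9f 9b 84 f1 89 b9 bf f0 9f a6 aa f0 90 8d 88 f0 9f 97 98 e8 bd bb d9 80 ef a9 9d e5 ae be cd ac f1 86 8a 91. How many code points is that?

Byte at offset 0: 0xF0 = 11110000 → 4-byte char (#1). Advance 4.
Byte at offset 4: 0xF1 = 11110001 → 4-byte char (#2). Advance 4.
Byte at offset 8: 0xF0 = 11110000 → 4-byte char (#3). Advance 4.
Byte at offset 12: 0xF0 = 11110000 → 4-byte char (#4). Advance 4.
Byte at offset 16: 0xF0 = 11110000 → 4-byte char (#5). Advance 4.
Byte at offset 20: 0xE8 = 11101000 → 3-byte char (#6). Advance 3.
Byte at offset 23: 0xD9 = 11011001 → 2-byte char (#7). Advance 2.
Byte at offset 25: 0xEF = 11101111 → 3-byte char (#8). Advance 3.
Byte at offset 28: 0xE5 = 11100101 → 3-byte char (#9). Advance 3.
Byte at offset 31: 0xCD = 11001101 → 2-byte char (#10). Advance 2.
Byte at offset 33: 0xF1 = 11110001 → 4-byte char (#11). Advance 4.
Reached end at offset 37 after 11 code points.

11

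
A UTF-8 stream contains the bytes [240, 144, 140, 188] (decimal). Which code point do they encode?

Leading byte 0xF0 = 11110000 matches 11110xxx → 4-byte sequence.
Byte 1: 0xF0 = 11110000, payload 000 (3 bits).
Byte 2: 0x90 = 10010000 (10xxxxxx ✓), payload 010000.
Byte 3: 0x8C = 10001100 (10xxxxxx ✓), payload 001100.
Byte 4: 0xBC = 10111100 (10xxxxxx ✓), payload 111100.
Concatenate: 000010000001100111100 = 0x1033C (21 bits → U+1033C).

U+1033C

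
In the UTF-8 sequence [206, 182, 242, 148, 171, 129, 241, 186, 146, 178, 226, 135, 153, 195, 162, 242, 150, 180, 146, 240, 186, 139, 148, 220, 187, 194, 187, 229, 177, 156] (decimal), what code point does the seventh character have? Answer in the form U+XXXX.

U+3A2D4

Offset 0: leading byte 0xCE = 11001110 → 2-byte char #1 = CE B6.
Offset 2: leading byte 0xF2 = 11110010 → 4-byte char #2 = F2 94 AB 81.
Offset 6: leading byte 0xF1 = 11110001 → 4-byte char #3 = F1 BA 92 B2.
Offset 10: leading byte 0xE2 = 11100010 → 3-byte char #4 = E2 87 99.
Offset 13: leading byte 0xC3 = 11000011 → 2-byte char #5 = C3 A2.
Offset 15: leading byte 0xF2 = 11110010 → 4-byte char #6 = F2 96 B4 92.
Offset 19: leading byte 0xF0 = 11110000 → 4-byte char #7 = F0 BA 8B 94.
Leading byte 0xF0 = 11110000 matches 11110xxx → 4-byte sequence.
Byte 1: 0xF0 = 11110000, payload 000 (3 bits).
Byte 2: 0xBA = 10111010 (10xxxxxx ✓), payload 111010.
Byte 3: 0x8B = 10001011 (10xxxxxx ✓), payload 001011.
Byte 4: 0x94 = 10010100 (10xxxxxx ✓), payload 010100.
Concatenate: 000111010001011010100 = 0x3A2D4 (21 bits → U+3A2D4).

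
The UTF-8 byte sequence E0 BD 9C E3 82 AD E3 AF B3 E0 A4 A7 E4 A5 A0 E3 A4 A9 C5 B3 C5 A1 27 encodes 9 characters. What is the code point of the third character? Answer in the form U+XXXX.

Offset 0: leading byte 0xE0 = 11100000 → 3-byte char #1 = E0 BD 9C.
Offset 3: leading byte 0xE3 = 11100011 → 3-byte char #2 = E3 82 AD.
Offset 6: leading byte 0xE3 = 11100011 → 3-byte char #3 = E3 AF B3.
Leading byte 0xE3 = 11100011 matches 1110xxxx → 3-byte sequence.
Byte 1: 0xE3 = 11100011, payload 0011 (4 bits).
Byte 2: 0xAF = 10101111 (10xxxxxx ✓), payload 101111.
Byte 3: 0xB3 = 10110011 (10xxxxxx ✓), payload 110011.
Concatenate: 0011101111110011 = 0x3BF3 (16 bits → U+3BF3).

U+3BF3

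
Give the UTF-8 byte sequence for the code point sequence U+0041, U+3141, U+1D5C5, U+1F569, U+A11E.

41 E3 85 81 F0 9D 97 85 F0 9F 95 A9 EA 84 9E

U+0041: 1-byte form → 41.
U+3141: 3-byte form → E3 85 81.
U+1D5C5: 4-byte form → F0 9D 97 85.
U+1F569: 4-byte form → F0 9F 95 A9.
U+A11E: 3-byte form → EA 84 9E.
Concatenated (15 bytes): 41 E3 85 81 F0 9D 97 85 F0 9F 95 A9 EA 84 9E.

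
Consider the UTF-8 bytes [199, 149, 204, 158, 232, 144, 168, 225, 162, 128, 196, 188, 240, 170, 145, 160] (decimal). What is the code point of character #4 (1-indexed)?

U+1880

Offset 0: leading byte 0xC7 = 11000111 → 2-byte char #1 = C7 95.
Offset 2: leading byte 0xCC = 11001100 → 2-byte char #2 = CC 9E.
Offset 4: leading byte 0xE8 = 11101000 → 3-byte char #3 = E8 90 A8.
Offset 7: leading byte 0xE1 = 11100001 → 3-byte char #4 = E1 A2 80.
Leading byte 0xE1 = 11100001 matches 1110xxxx → 3-byte sequence.
Byte 1: 0xE1 = 11100001, payload 0001 (4 bits).
Byte 2: 0xA2 = 10100010 (10xxxxxx ✓), payload 100010.
Byte 3: 0x80 = 10000000 (10xxxxxx ✓), payload 000000.
Concatenate: 0001100010000000 = 0x1880 (16 bits → U+1880).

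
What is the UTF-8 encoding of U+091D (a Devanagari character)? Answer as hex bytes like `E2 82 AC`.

U+091D = 0x91D = 2333 decimal. In range U+0800–U+FFFF → 3-byte form: 1110xxxx 10xxxxxx 10xxxxxx.
Binary (16 bits): 0000100100011101.
Split 4+6+6: 0000 | 100100 | 011101.
Byte 1: 11100000 = 0xE0.
Byte 2: 10100100 = 0xA4.
Byte 3: 10011101 = 0x9D.

E0 A4 9D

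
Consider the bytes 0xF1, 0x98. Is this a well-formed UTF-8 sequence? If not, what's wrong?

Leading byte 0xF1 = 11110001 → 4-byte form, but only 2 bytes are present.

invalid (sequence truncated)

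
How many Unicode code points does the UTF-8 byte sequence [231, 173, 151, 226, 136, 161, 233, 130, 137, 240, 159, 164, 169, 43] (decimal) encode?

5

Byte at offset 0: 0xE7 = 11100111 → 3-byte char (#1). Advance 3.
Byte at offset 3: 0xE2 = 11100010 → 3-byte char (#2). Advance 3.
Byte at offset 6: 0xE9 = 11101001 → 3-byte char (#3). Advance 3.
Byte at offset 9: 0xF0 = 11110000 → 4-byte char (#4). Advance 4.
Byte at offset 13: 0x2B = 00101011 → 1-byte char (#5). Advance 1.
Reached end at offset 14 after 5 code points.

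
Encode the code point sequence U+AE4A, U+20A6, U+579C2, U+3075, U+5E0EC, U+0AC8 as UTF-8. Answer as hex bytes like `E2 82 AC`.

U+AE4A: 3-byte form → EA B9 8A.
U+20A6: 3-byte form → E2 82 A6.
U+579C2: 4-byte form → F1 97 A7 82.
U+3075: 3-byte form → E3 81 B5.
U+5E0EC: 4-byte form → F1 9E 83 AC.
U+0AC8: 3-byte form → E0 AB 88.
Concatenated (20 bytes): EA B9 8A E2 82 A6 F1 97 A7 82 E3 81 B5 F1 9E 83 AC E0 AB 88.

EA B9 8A E2 82 A6 F1 97 A7 82 E3 81 B5 F1 9E 83 AC E0 AB 88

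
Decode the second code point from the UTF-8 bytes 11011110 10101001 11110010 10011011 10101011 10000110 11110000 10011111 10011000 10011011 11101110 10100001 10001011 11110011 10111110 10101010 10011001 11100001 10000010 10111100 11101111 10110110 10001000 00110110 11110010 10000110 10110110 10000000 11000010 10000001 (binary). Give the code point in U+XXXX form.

Offset 0: leading byte 0xDE = 11011110 → 2-byte char #1 = DE A9.
Offset 2: leading byte 0xF2 = 11110010 → 4-byte char #2 = F2 9B AB 86.
Leading byte 0xF2 = 11110010 matches 11110xxx → 4-byte sequence.
Byte 1: 0xF2 = 11110010, payload 010 (3 bits).
Byte 2: 0x9B = 10011011 (10xxxxxx ✓), payload 011011.
Byte 3: 0xAB = 10101011 (10xxxxxx ✓), payload 101011.
Byte 4: 0x86 = 10000110 (10xxxxxx ✓), payload 000110.
Concatenate: 010011011101011000110 = 0x9BAC6 (21 bits → U+9BAC6).

U+9BAC6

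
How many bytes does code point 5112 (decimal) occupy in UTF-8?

U+13F8 = 0x13F8. UTF-8 uses 1 byte below 0x80, 2 below 0x800, 3 below 0x10000, 4 up to 0x10FFFF. 0x13F8 is in U+0800–U+FFFF → 3 bytes.

3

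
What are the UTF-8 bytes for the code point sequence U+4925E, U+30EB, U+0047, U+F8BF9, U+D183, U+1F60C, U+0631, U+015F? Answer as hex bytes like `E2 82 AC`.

F1 89 89 9E E3 83 AB 47 F3 B8 AF B9 ED 86 83 F0 9F 98 8C D8 B1 C5 9F

U+4925E: 4-byte form → F1 89 89 9E.
U+30EB: 3-byte form → E3 83 AB.
U+0047: 1-byte form → 47.
U+F8BF9: 4-byte form → F3 B8 AF B9.
U+D183: 3-byte form → ED 86 83.
U+1F60C: 4-byte form → F0 9F 98 8C.
U+0631: 2-byte form → D8 B1.
U+015F: 2-byte form → C5 9F.
Concatenated (23 bytes): F1 89 89 9E E3 83 AB 47 F3 B8 AF B9 ED 86 83 F0 9F 98 8C D8 B1 C5 9F.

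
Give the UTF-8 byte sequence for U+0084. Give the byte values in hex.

C2 84

U+0084 = 0x84 = 132 decimal. In range U+0080–U+07FF → 2-byte form: 110xxxxx 10xxxxxx.
Binary (11 bits): 00010000100.
Split 5+6: 00010 | 000100.
Byte 1: 11000010 = 0xC2.
Byte 2: 10000100 = 0x84.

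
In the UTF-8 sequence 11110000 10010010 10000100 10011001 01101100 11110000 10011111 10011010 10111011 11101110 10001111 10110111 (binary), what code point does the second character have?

U+006C

Offset 0: leading byte 0xF0 = 11110000 → 4-byte char #1 = F0 92 84 99.
Offset 4: leading byte 0x6C = 01101100 → 1-byte char #2 = 6C.
Leading byte 0x6C = 01101100 matches 0xxxxxxx → 1-byte sequence.
Byte 1: 0x6C = 01101100, payload 1101100 (7 bits).
Concatenate: 1101100 = 0x6C (7 bits → U+006C).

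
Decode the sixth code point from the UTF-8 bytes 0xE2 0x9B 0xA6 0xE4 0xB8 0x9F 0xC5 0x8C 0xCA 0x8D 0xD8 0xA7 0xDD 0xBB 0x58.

Offset 0: leading byte 0xE2 = 11100010 → 3-byte char #1 = E2 9B A6.
Offset 3: leading byte 0xE4 = 11100100 → 3-byte char #2 = E4 B8 9F.
Offset 6: leading byte 0xC5 = 11000101 → 2-byte char #3 = C5 8C.
Offset 8: leading byte 0xCA = 11001010 → 2-byte char #4 = CA 8D.
Offset 10: leading byte 0xD8 = 11011000 → 2-byte char #5 = D8 A7.
Offset 12: leading byte 0xDD = 11011101 → 2-byte char #6 = DD BB.
Leading byte 0xDD = 11011101 matches 110xxxxx → 2-byte sequence.
Byte 1: 0xDD = 11011101, payload 11101 (5 bits).
Byte 2: 0xBB = 10111011 (10xxxxxx ✓), payload 111011.
Concatenate: 11101111011 = 0x77B (11 bits → U+077B).

U+077B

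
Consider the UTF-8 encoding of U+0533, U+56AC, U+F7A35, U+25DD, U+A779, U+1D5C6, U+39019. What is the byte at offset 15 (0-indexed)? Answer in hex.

0xF0

U+0533 → 2-byte form D4 B3 at offsets 0–1.
U+56AC → 3-byte form E5 9A AC at offsets 2–4.
U+F7A35 → 4-byte form F3 B7 A8 B5 at offsets 5–8.
U+25DD → 3-byte form E2 97 9D at offsets 9–11.
U+A779 → 3-byte form EA 9D B9 at offsets 12–14.
U+1D5C6 → 4-byte form F0 9D 97 86 at offsets 15–18.
Offset 15 falls in char 6's range; it's byte 1 of F0 9D 97 86 = 0xF0.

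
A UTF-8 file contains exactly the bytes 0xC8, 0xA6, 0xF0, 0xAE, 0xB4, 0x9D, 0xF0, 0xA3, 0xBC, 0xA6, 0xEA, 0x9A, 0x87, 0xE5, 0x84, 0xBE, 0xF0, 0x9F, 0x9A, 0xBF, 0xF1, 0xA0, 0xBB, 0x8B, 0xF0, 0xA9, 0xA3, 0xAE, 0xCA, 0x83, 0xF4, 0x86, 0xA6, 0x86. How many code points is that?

Byte at offset 0: 0xC8 = 11001000 → 2-byte char (#1). Advance 2.
Byte at offset 2: 0xF0 = 11110000 → 4-byte char (#2). Advance 4.
Byte at offset 6: 0xF0 = 11110000 → 4-byte char (#3). Advance 4.
Byte at offset 10: 0xEA = 11101010 → 3-byte char (#4). Advance 3.
Byte at offset 13: 0xE5 = 11100101 → 3-byte char (#5). Advance 3.
Byte at offset 16: 0xF0 = 11110000 → 4-byte char (#6). Advance 4.
Byte at offset 20: 0xF1 = 11110001 → 4-byte char (#7). Advance 4.
Byte at offset 24: 0xF0 = 11110000 → 4-byte char (#8). Advance 4.
Byte at offset 28: 0xCA = 11001010 → 2-byte char (#9). Advance 2.
Byte at offset 30: 0xF4 = 11110100 → 4-byte char (#10). Advance 4.
Reached end at offset 34 after 10 code points.

10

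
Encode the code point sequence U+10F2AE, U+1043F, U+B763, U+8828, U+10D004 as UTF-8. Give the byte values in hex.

F4 8F 8A AE F0 90 90 BF EB 9D A3 E8 A0 A8 F4 8D 80 84

U+10F2AE: 4-byte form → F4 8F 8A AE.
U+1043F: 4-byte form → F0 90 90 BF.
U+B763: 3-byte form → EB 9D A3.
U+8828: 3-byte form → E8 A0 A8.
U+10D004: 4-byte form → F4 8D 80 84.
Concatenated (18 bytes): F4 8F 8A AE F0 90 90 BF EB 9D A3 E8 A0 A8 F4 8D 80 84.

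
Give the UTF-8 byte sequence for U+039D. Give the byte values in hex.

U+039D = 0x39D = 925 decimal. In range U+0080–U+07FF → 2-byte form: 110xxxxx 10xxxxxx.
Binary (11 bits): 01110011101.
Split 5+6: 01110 | 011101.
Byte 1: 11001110 = 0xCE.
Byte 2: 10011101 = 0x9D.

CE 9D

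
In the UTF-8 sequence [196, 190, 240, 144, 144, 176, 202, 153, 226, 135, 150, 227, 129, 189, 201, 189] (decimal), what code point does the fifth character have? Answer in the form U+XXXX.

Offset 0: leading byte 0xC4 = 11000100 → 2-byte char #1 = C4 BE.
Offset 2: leading byte 0xF0 = 11110000 → 4-byte char #2 = F0 90 90 B0.
Offset 6: leading byte 0xCA = 11001010 → 2-byte char #3 = CA 99.
Offset 8: leading byte 0xE2 = 11100010 → 3-byte char #4 = E2 87 96.
Offset 11: leading byte 0xE3 = 11100011 → 3-byte char #5 = E3 81 BD.
Leading byte 0xE3 = 11100011 matches 1110xxxx → 3-byte sequence.
Byte 1: 0xE3 = 11100011, payload 0011 (4 bits).
Byte 2: 0x81 = 10000001 (10xxxxxx ✓), payload 000001.
Byte 3: 0xBD = 10111101 (10xxxxxx ✓), payload 111101.
Concatenate: 0011000001111101 = 0x307D (16 bits → U+307D).

U+307D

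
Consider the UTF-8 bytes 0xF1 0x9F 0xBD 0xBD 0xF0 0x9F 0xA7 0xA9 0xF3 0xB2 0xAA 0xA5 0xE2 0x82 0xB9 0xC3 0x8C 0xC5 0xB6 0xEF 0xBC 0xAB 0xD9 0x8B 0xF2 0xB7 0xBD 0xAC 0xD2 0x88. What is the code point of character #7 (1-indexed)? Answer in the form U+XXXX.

Offset 0: leading byte 0xF1 = 11110001 → 4-byte char #1 = F1 9F BD BD.
Offset 4: leading byte 0xF0 = 11110000 → 4-byte char #2 = F0 9F A7 A9.
Offset 8: leading byte 0xF3 = 11110011 → 4-byte char #3 = F3 B2 AA A5.
Offset 12: leading byte 0xE2 = 11100010 → 3-byte char #4 = E2 82 B9.
Offset 15: leading byte 0xC3 = 11000011 → 2-byte char #5 = C3 8C.
Offset 17: leading byte 0xC5 = 11000101 → 2-byte char #6 = C5 B6.
Offset 19: leading byte 0xEF = 11101111 → 3-byte char #7 = EF BC AB.
Leading byte 0xEF = 11101111 matches 1110xxxx → 3-byte sequence.
Byte 1: 0xEF = 11101111, payload 1111 (4 bits).
Byte 2: 0xBC = 10111100 (10xxxxxx ✓), payload 111100.
Byte 3: 0xAB = 10101011 (10xxxxxx ✓), payload 101011.
Concatenate: 1111111100101011 = 0xFF2B (16 bits → U+FF2B).

U+FF2B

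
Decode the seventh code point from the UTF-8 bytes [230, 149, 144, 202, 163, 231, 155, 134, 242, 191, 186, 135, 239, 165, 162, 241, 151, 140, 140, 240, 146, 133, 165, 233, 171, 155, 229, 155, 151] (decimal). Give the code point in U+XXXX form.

Offset 0: leading byte 0xE6 = 11100110 → 3-byte char #1 = E6 95 90.
Offset 3: leading byte 0xCA = 11001010 → 2-byte char #2 = CA A3.
Offset 5: leading byte 0xE7 = 11100111 → 3-byte char #3 = E7 9B 86.
Offset 8: leading byte 0xF2 = 11110010 → 4-byte char #4 = F2 BF BA 87.
Offset 12: leading byte 0xEF = 11101111 → 3-byte char #5 = EF A5 A2.
Offset 15: leading byte 0xF1 = 11110001 → 4-byte char #6 = F1 97 8C 8C.
Offset 19: leading byte 0xF0 = 11110000 → 4-byte char #7 = F0 92 85 A5.
Leading byte 0xF0 = 11110000 matches 11110xxx → 4-byte sequence.
Byte 1: 0xF0 = 11110000, payload 000 (3 bits).
Byte 2: 0x92 = 10010010 (10xxxxxx ✓), payload 010010.
Byte 3: 0x85 = 10000101 (10xxxxxx ✓), payload 000101.
Byte 4: 0xA5 = 10100101 (10xxxxxx ✓), payload 100101.
Concatenate: 000010010000101100101 = 0x12165 (21 bits → U+12165).

U+12165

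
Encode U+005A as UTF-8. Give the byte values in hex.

5A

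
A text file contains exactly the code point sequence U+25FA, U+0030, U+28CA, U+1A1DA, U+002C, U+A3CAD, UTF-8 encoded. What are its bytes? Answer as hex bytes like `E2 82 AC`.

E2 97 BA 30 E2 A3 8A F0 9A 87 9A 2C F2 A3 B2 AD

U+25FA: 3-byte form → E2 97 BA.
U+0030: 1-byte form → 30.
U+28CA: 3-byte form → E2 A3 8A.
U+1A1DA: 4-byte form → F0 9A 87 9A.
U+002C: 1-byte form → 2C.
U+A3CAD: 4-byte form → F2 A3 B2 AD.
Concatenated (16 bytes): E2 97 BA 30 E2 A3 8A F0 9A 87 9A 2C F2 A3 B2 AD.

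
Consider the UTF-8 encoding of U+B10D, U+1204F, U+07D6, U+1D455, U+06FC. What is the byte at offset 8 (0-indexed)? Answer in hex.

U+B10D → 3-byte form EB 84 8D at offsets 0–2.
U+1204F → 4-byte form F0 92 81 8F at offsets 3–6.
U+07D6 → 2-byte form DF 96 at offsets 7–8.
Offset 8 falls in char 3's range; it's byte 2 of DF 96 = 0x96.

0x96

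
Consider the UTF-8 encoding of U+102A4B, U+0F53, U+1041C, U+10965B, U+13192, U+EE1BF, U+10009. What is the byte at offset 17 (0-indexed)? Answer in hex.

U+102A4B → 4-byte form F4 82 A9 8B at offsets 0–3.
U+0F53 → 3-byte form E0 BD 93 at offsets 4–6.
U+1041C → 4-byte form F0 90 90 9C at offsets 7–10.
U+10965B → 4-byte form F4 89 99 9B at offsets 11–14.
U+13192 → 4-byte form F0 93 86 92 at offsets 15–18.
Offset 17 falls in char 5's range; it's byte 3 of F0 93 86 92 = 0x86.

0x86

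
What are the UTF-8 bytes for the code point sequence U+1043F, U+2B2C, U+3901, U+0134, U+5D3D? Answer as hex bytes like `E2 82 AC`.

F0 90 90 BF E2 AC AC E3 A4 81 C4 B4 E5 B4 BD

U+1043F: 4-byte form → F0 90 90 BF.
U+2B2C: 3-byte form → E2 AC AC.
U+3901: 3-byte form → E3 A4 81.
U+0134: 2-byte form → C4 B4.
U+5D3D: 3-byte form → E5 B4 BD.
Concatenated (15 bytes): F0 90 90 BF E2 AC AC E3 A4 81 C4 B4 E5 B4 BD.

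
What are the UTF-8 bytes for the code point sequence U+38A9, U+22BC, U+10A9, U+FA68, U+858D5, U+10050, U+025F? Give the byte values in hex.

U+38A9: 3-byte form → E3 A2 A9.
U+22BC: 3-byte form → E2 8A BC.
U+10A9: 3-byte form → E1 82 A9.
U+FA68: 3-byte form → EF A9 A8.
U+858D5: 4-byte form → F2 85 A3 95.
U+10050: 4-byte form → F0 90 81 90.
U+025F: 2-byte form → C9 9F.
Concatenated (22 bytes): E3 A2 A9 E2 8A BC E1 82 A9 EF A9 A8 F2 85 A3 95 F0 90 81 90 C9 9F.

E3 A2 A9 E2 8A BC E1 82 A9 EF A9 A8 F2 85 A3 95 F0 90 81 90 C9 9F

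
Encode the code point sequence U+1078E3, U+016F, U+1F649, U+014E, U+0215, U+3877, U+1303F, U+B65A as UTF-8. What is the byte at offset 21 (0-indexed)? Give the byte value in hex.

U+1078E3 → 4-byte form F4 87 A3 A3 at offsets 0–3.
U+016F → 2-byte form C5 AF at offsets 4–5.
U+1F649 → 4-byte form F0 9F 99 89 at offsets 6–9.
U+014E → 2-byte form C5 8E at offsets 10–11.
U+0215 → 2-byte form C8 95 at offsets 12–13.
U+3877 → 3-byte form E3 A1 B7 at offsets 14–16.
U+1303F → 4-byte form F0 93 80 BF at offsets 17–20.
U+B65A → 3-byte form EB 99 9A at offsets 21–23.
Offset 21 falls in char 8's range; it's byte 1 of EB 99 9A = 0xEB.

0xEB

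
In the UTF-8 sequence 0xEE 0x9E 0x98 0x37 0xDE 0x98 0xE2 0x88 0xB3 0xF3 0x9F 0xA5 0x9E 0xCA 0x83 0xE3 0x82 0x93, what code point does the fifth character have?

U+DF95E

Offset 0: leading byte 0xEE = 11101110 → 3-byte char #1 = EE 9E 98.
Offset 3: leading byte 0x37 = 00110111 → 1-byte char #2 = 37.
Offset 4: leading byte 0xDE = 11011110 → 2-byte char #3 = DE 98.
Offset 6: leading byte 0xE2 = 11100010 → 3-byte char #4 = E2 88 B3.
Offset 9: leading byte 0xF3 = 11110011 → 4-byte char #5 = F3 9F A5 9E.
Leading byte 0xF3 = 11110011 matches 11110xxx → 4-byte sequence.
Byte 1: 0xF3 = 11110011, payload 011 (3 bits).
Byte 2: 0x9F = 10011111 (10xxxxxx ✓), payload 011111.
Byte 3: 0xA5 = 10100101 (10xxxxxx ✓), payload 100101.
Byte 4: 0x9E = 10011110 (10xxxxxx ✓), payload 011110.
Concatenate: 011011111100101011110 = 0xDF95E (21 bits → U+DF95E).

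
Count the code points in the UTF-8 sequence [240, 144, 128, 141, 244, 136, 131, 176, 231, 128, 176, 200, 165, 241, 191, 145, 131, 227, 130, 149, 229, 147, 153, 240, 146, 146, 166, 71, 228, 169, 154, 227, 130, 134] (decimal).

Byte at offset 0: 0xF0 = 11110000 → 4-byte char (#1). Advance 4.
Byte at offset 4: 0xF4 = 11110100 → 4-byte char (#2). Advance 4.
Byte at offset 8: 0xE7 = 11100111 → 3-byte char (#3). Advance 3.
Byte at offset 11: 0xC8 = 11001000 → 2-byte char (#4). Advance 2.
Byte at offset 13: 0xF1 = 11110001 → 4-byte char (#5). Advance 4.
Byte at offset 17: 0xE3 = 11100011 → 3-byte char (#6). Advance 3.
Byte at offset 20: 0xE5 = 11100101 → 3-byte char (#7). Advance 3.
Byte at offset 23: 0xF0 = 11110000 → 4-byte char (#8). Advance 4.
Byte at offset 27: 0x47 = 01000111 → 1-byte char (#9). Advance 1.
Byte at offset 28: 0xE4 = 11100100 → 3-byte char (#10). Advance 3.
Byte at offset 31: 0xE3 = 11100011 → 3-byte char (#11). Advance 3.
Reached end at offset 34 after 11 code points.

11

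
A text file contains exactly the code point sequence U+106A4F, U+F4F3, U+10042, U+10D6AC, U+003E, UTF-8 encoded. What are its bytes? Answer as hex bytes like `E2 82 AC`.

F4 86 A9 8F EF 93 B3 F0 90 81 82 F4 8D 9A AC 3E

U+106A4F: 4-byte form → F4 86 A9 8F.
U+F4F3: 3-byte form → EF 93 B3.
U+10042: 4-byte form → F0 90 81 82.
U+10D6AC: 4-byte form → F4 8D 9A AC.
U+003E: 1-byte form → 3E.
Concatenated (16 bytes): F4 86 A9 8F EF 93 B3 F0 90 81 82 F4 8D 9A AC 3E.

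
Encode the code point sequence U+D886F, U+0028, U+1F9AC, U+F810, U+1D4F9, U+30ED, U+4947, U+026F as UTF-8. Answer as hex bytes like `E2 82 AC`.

U+D886F: 4-byte form → F3 98 A1 AF.
U+0028: 1-byte form → 28.
U+1F9AC: 4-byte form → F0 9F A6 AC.
U+F810: 3-byte form → EF A0 90.
U+1D4F9: 4-byte form → F0 9D 93 B9.
U+30ED: 3-byte form → E3 83 AD.
U+4947: 3-byte form → E4 A5 87.
U+026F: 2-byte form → C9 AF.
Concatenated (24 bytes): F3 98 A1 AF 28 F0 9F A6 AC EF A0 90 F0 9D 93 B9 E3 83 AD E4 A5 87 C9 AF.

F3 98 A1 AF 28 F0 9F A6 AC EF A0 90 F0 9D 93 B9 E3 83 AD E4 A5 87 C9 AF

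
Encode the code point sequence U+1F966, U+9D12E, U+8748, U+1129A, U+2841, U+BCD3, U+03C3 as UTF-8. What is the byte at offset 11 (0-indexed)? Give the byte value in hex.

0xF0

U+1F966 → 4-byte form F0 9F A5 A6 at offsets 0–3.
U+9D12E → 4-byte form F2 9D 84 AE at offsets 4–7.
U+8748 → 3-byte form E8 9D 88 at offsets 8–10.
U+1129A → 4-byte form F0 91 8A 9A at offsets 11–14.
Offset 11 falls in char 4's range; it's byte 1 of F0 91 8A 9A = 0xF0.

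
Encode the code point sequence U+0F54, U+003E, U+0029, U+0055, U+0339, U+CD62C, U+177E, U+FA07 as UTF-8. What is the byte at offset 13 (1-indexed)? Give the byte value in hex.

1-indexed offset 13 is 0-indexed offset 12.
U+0F54 → 3-byte form E0 BD 94 at offsets 0–2.
U+003E → 1-byte form 3E at offsets 3–3.
U+0029 → 1-byte form 29 at offsets 4–4.
U+0055 → 1-byte form 55 at offsets 5–5.
U+0339 → 2-byte form CC B9 at offsets 6–7.
U+CD62C → 4-byte form F3 8D 98 AC at offsets 8–11.
U+177E → 3-byte form E1 9D BE at offsets 12–14.
Offset 12 falls in char 7's range; it's byte 1 of E1 9D BE = 0xE1.

0xE1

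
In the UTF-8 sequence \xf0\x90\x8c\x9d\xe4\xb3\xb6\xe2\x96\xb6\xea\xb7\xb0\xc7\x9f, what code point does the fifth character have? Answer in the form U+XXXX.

U+01DF

Offset 0: leading byte 0xF0 = 11110000 → 4-byte char #1 = F0 90 8C 9D.
Offset 4: leading byte 0xE4 = 11100100 → 3-byte char #2 = E4 B3 B6.
Offset 7: leading byte 0xE2 = 11100010 → 3-byte char #3 = E2 96 B6.
Offset 10: leading byte 0xEA = 11101010 → 3-byte char #4 = EA B7 B0.
Offset 13: leading byte 0xC7 = 11000111 → 2-byte char #5 = C7 9F.
Leading byte 0xC7 = 11000111 matches 110xxxxx → 2-byte sequence.
Byte 1: 0xC7 = 11000111, payload 00111 (5 bits).
Byte 2: 0x9F = 10011111 (10xxxxxx ✓), payload 011111.
Concatenate: 00111011111 = 0x1DF (11 bits → U+01DF).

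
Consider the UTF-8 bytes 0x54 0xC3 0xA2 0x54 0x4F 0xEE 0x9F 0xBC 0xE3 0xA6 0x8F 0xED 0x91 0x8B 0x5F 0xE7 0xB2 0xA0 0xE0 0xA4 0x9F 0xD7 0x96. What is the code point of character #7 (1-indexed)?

U+D44B

Offset 0: leading byte 0x54 = 01010100 → 1-byte char #1 = 54.
Offset 1: leading byte 0xC3 = 11000011 → 2-byte char #2 = C3 A2.
Offset 3: leading byte 0x54 = 01010100 → 1-byte char #3 = 54.
Offset 4: leading byte 0x4F = 01001111 → 1-byte char #4 = 4F.
Offset 5: leading byte 0xEE = 11101110 → 3-byte char #5 = EE 9F BC.
Offset 8: leading byte 0xE3 = 11100011 → 3-byte char #6 = E3 A6 8F.
Offset 11: leading byte 0xED = 11101101 → 3-byte char #7 = ED 91 8B.
Leading byte 0xED = 11101101 matches 1110xxxx → 3-byte sequence.
Byte 1: 0xED = 11101101, payload 1101 (4 bits).
Byte 2: 0x91 = 10010001 (10xxxxxx ✓), payload 010001.
Byte 3: 0x8B = 10001011 (10xxxxxx ✓), payload 001011.
Concatenate: 1101010001001011 = 0xD44B (16 bits → U+D44B).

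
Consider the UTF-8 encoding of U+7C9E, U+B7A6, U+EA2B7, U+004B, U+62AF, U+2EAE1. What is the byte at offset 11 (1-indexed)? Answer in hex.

0x4B

1-indexed offset 11 is 0-indexed offset 10.
U+7C9E → 3-byte form E7 B2 9E at offsets 0–2.
U+B7A6 → 3-byte form EB 9E A6 at offsets 3–5.
U+EA2B7 → 4-byte form F3 AA 8A B7 at offsets 6–9.
U+004B → 1-byte form 4B at offsets 10–10.
Offset 10 falls in char 4's range; it's byte 1 of 4B = 0x4B.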